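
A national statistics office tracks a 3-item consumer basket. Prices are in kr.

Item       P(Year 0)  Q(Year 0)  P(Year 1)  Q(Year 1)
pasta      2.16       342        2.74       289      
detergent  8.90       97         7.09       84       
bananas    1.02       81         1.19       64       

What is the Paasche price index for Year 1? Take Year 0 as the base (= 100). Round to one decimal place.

Paasche price index uses current-period quantities as weights.
ΣP(Year 1)·Q(Year 1) = 2.74×289 + 7.09×84 + 1.19×64 = 791.86 + 595.56 + 76.16 = 1463.58
ΣP(Year 0)·Q(Year 1) = 2.16×289 + 8.90×84 + 1.02×64 = 624.24 + 747.6 + 65.28 = 1437.12
Index = 1463.58 / 1437.12 × 100 = 101.8412

101.8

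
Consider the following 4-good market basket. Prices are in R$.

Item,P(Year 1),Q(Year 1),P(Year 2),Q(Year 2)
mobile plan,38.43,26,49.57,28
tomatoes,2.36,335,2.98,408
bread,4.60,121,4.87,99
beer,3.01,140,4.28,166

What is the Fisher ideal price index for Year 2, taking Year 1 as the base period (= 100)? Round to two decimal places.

Laspeyres component (base-period weights):
ΣP(Year 2)Q(Year 1) = 49.57×26 + 2.98×335 + 4.87×121 + 4.28×140 = 1288.82 + 998.3 + 589.27 + 599.2 = 3475.59
ΣP(Year 1)Q(Year 1) = 38.43×26 + 2.36×335 + 4.60×121 + 3.01×140 = 999.18 + 790.6 + 556.6 + 421.4 = 2767.78
L = 3475.59 / 2767.78 × 100 = 125.5732
Paasche component (current-period weights):
ΣP(Year 2)Q(Year 2) = 49.57×28 + 2.98×408 + 4.87×99 + 4.28×166 = 1387.96 + 1215.84 + 482.13 + 710.48 = 3796.41
ΣP(Year 1)Q(Year 2) = 38.43×28 + 2.36×408 + 4.60×99 + 3.01×166 = 1076.04 + 962.88 + 455.4 + 499.66 = 2993.98
P = 3796.41 / 2993.98 × 100 = 126.8014
Fisher = √(L × P) = √(125.5732 × 126.8014) = 126.1858

126.19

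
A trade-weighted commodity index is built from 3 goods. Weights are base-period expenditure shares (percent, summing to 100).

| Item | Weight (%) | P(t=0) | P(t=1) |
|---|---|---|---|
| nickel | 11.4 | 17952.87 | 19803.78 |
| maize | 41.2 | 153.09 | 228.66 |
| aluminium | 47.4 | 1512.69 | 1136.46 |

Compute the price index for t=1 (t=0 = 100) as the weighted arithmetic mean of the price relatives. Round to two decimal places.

109.72

nickel: 11.4 × (19803.78/17952.87) = 11.4 × 1.103098 = 12.5753
maize: 41.2 × (228.66/153.09) = 41.2 × 1.493631 = 61.5376
aluminium: 47.4 × (1136.46/1512.69) = 47.4 × 0.751284 = 35.6109
Index = Σ wᵢ·(p₁ᵢ/p₀ᵢ) = 12.5753 + 61.5376 + 35.6109 = 109.7238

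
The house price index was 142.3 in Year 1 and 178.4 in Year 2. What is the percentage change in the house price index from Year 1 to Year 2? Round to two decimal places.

Change = (178.4 − 142.3) / 142.3 × 100
       = 36.1 / 142.3 × 100 = 25.3689%

25.37%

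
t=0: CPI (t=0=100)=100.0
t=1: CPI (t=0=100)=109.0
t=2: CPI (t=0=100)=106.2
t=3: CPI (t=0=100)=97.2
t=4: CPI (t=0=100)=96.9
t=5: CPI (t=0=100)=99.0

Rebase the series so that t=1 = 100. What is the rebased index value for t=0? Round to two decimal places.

91.74

Rebased(t=0) = 100.0 / 109.0 × 100 = 91.7431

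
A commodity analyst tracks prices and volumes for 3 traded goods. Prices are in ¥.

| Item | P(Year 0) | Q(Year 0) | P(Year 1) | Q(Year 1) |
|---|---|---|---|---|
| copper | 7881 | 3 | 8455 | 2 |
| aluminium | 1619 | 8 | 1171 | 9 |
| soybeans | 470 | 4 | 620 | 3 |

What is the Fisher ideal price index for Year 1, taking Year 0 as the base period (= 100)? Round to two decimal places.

94.50

Laspeyres component (base-period weights):
ΣP(Year 1)Q(Year 0) = 8455×3 + 1171×8 + 620×4 = 25365 + 9368 + 2480 = 37213
ΣP(Year 0)Q(Year 0) = 7881×3 + 1619×8 + 470×4 = 23643 + 12952 + 1880 = 38475
L = 37213 / 38475 × 100 = 96.7199
Paasche component (current-period weights):
ΣP(Year 1)Q(Year 1) = 8455×2 + 1171×9 + 620×3 = 16910 + 10539 + 1860 = 29309
ΣP(Year 0)Q(Year 1) = 7881×2 + 1619×9 + 470×3 = 15762 + 14571 + 1410 = 31743
P = 29309 / 31743 × 100 = 92.3322
Fisher = √(L × P) = √(96.7199 × 92.3322) = 94.5006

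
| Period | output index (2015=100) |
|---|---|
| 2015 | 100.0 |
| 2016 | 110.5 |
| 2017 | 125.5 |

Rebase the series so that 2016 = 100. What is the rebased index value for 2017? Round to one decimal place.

113.6

Rebased(2017) = 125.5 / 110.5 × 100 = 113.5747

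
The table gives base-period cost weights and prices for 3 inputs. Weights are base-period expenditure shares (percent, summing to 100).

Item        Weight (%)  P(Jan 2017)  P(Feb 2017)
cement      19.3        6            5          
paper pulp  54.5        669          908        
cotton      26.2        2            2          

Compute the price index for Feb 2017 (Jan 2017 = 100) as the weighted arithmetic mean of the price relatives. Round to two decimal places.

116.25

cement: 19.3 × (5/6) = 19.3 × 0.833333 = 16.0833
paper pulp: 54.5 × (908/669) = 54.5 × 1.357250 = 73.9701
cotton: 26.2 × (2/2) = 26.2 × 1.000000 = 26.2000
Index = Σ wᵢ·(p₁ᵢ/p₀ᵢ) = 16.0833 + 73.9701 + 26.2000 = 116.2534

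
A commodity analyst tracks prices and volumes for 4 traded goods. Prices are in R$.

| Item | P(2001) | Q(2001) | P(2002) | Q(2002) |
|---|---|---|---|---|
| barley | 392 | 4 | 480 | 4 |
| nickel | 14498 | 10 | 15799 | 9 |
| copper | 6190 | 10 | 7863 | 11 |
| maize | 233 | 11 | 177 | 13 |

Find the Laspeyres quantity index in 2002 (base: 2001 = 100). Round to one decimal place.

96.3

Laspeyres quantity index uses base-period prices as weights.
ΣP(2001)·Q(2002) = 392×4 + 14498×9 + 6190×11 + 233×13 = 1568 + 130482 + 68090 + 3029 = 203169
ΣP(2001)·Q(2001) = 392×4 + 14498×10 + 6190×10 + 233×11 = 1568 + 144980 + 61900 + 2563 = 211011
Index = 203169 / 211011 × 100 = 96.2836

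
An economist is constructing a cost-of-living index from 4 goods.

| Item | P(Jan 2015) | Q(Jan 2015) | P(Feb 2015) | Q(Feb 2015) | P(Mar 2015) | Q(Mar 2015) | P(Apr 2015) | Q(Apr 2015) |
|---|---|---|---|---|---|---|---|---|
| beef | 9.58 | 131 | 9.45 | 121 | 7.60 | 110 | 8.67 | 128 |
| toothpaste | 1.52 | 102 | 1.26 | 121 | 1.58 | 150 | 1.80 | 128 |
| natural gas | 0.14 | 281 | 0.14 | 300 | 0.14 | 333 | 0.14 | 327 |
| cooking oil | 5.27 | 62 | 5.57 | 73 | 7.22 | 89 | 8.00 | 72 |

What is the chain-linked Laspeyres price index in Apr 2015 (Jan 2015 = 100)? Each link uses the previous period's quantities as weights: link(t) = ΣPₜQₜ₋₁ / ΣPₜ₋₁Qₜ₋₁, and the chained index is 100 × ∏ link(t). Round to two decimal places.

Link Jan 2015→Feb 2015:
ΣP(Feb 2015)Q(Jan 2015) = 9.45×131 + 1.26×102 + 0.14×281 + 5.57×62 = 1237.95 + 128.52 + 39.34 + 345.34 = 1751.15
ΣP(Jan 2015)Q(Jan 2015) = 9.58×131 + 1.52×102 + 0.14×281 + 5.27×62 = 1254.98 + 155.04 + 39.34 + 326.74 = 1776.1
link = 1751.15/1776.1 = 0.985952
Link Feb 2015→Mar 2015:
ΣP(Mar 2015)Q(Feb 2015) = 7.60×121 + 1.58×121 + 0.14×300 + 7.22×73 = 919.6 + 191.18 + 42 + 527.06 = 1679.84
ΣP(Feb 2015)Q(Feb 2015) = 9.45×121 + 1.26×121 + 0.14×300 + 5.57×73 = 1143.45 + 152.46 + 42 + 406.61 = 1744.52
link = 1679.84/1744.52 = 0.962924
Link Mar 2015→Apr 2015:
ΣP(Apr 2015)Q(Mar 2015) = 8.67×110 + 1.80×150 + 0.14×333 + 8.00×89 = 953.7 + 270 + 46.62 + 712 = 1982.32
ΣP(Mar 2015)Q(Mar 2015) = 7.60×110 + 1.58×150 + 0.14×333 + 7.22×89 = 836 + 237 + 46.62 + 642.58 = 1762.2
link = 1982.32/1762.2 = 1.124912
Chained index = 100 × 0.985952 × 0.962924 × 1.124912 = 106.7988

106.80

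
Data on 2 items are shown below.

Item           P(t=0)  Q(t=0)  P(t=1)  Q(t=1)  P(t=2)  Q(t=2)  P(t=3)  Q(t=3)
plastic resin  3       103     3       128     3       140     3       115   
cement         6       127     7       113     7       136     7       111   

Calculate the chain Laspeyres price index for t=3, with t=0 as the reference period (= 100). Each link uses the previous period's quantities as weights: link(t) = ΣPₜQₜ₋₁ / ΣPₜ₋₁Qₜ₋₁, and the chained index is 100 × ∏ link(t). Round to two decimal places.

111.86

Link t=0→t=1:
ΣP(t=1)Q(t=0) = 3×103 + 7×127 = 309 + 889 = 1198
ΣP(t=0)Q(t=0) = 3×103 + 6×127 = 309 + 762 = 1071
link = 1198/1071 = 1.118581
Link t=1→t=2:
ΣP(t=2)Q(t=1) = 3×128 + 7×113 = 384 + 791 = 1175
ΣP(t=1)Q(t=1) = 3×128 + 7×113 = 384 + 791 = 1175
link = 1175/1175 = 1.000000
Link t=2→t=3:
ΣP(t=3)Q(t=2) = 3×140 + 7×136 = 420 + 952 = 1372
ΣP(t=2)Q(t=2) = 3×140 + 7×136 = 420 + 952 = 1372
link = 1372/1372 = 1.000000
Chained index = 100 × 1.118581 × 1.000000 × 1.000000 = 111.8581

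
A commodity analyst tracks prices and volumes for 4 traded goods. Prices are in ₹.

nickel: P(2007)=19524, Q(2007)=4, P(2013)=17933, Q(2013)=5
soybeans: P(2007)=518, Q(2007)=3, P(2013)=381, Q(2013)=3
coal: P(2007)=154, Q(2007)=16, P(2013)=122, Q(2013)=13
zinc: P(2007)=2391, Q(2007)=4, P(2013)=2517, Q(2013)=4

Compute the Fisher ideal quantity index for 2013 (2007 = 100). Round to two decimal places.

120.74

Laspeyres component (base-period weights):
ΣP(2007)Q(2013) = 19524×5 + 518×3 + 154×13 + 2391×4 = 97620 + 1554 + 2002 + 9564 = 110740
ΣP(2007)Q(2007) = 19524×4 + 518×3 + 154×16 + 2391×4 = 78096 + 1554 + 2464 + 9564 = 91678
L = 110740 / 91678 × 100 = 120.7923
Paasche component (current-period weights):
ΣP(2013)Q(2013) = 17933×5 + 381×3 + 122×13 + 2517×4 = 89665 + 1143 + 1586 + 10068 = 102462
ΣP(2013)Q(2007) = 17933×4 + 381×3 + 122×16 + 2517×4 = 71732 + 1143 + 1952 + 10068 = 84895
P = 102462 / 84895 × 100 = 120.6926
Fisher = √(L × P) = √(120.7923 × 120.6926) = 120.7425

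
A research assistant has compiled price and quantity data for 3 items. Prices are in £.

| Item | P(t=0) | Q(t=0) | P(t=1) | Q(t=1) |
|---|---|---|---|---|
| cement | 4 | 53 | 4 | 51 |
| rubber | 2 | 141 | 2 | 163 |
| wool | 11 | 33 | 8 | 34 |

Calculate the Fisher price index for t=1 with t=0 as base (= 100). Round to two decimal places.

88.58

Laspeyres component (base-period weights):
ΣP(t=1)Q(t=0) = 4×53 + 2×141 + 8×33 = 212 + 282 + 264 = 758
ΣP(t=0)Q(t=0) = 4×53 + 2×141 + 11×33 = 212 + 282 + 363 = 857
L = 758 / 857 × 100 = 88.4481
Paasche component (current-period weights):
ΣP(t=1)Q(t=1) = 4×51 + 2×163 + 8×34 = 204 + 326 + 272 = 802
ΣP(t=0)Q(t=1) = 4×51 + 2×163 + 11×34 = 204 + 326 + 374 = 904
P = 802 / 904 × 100 = 88.7168
Fisher = √(L × P) = √(88.4481 × 88.7168) = 88.5823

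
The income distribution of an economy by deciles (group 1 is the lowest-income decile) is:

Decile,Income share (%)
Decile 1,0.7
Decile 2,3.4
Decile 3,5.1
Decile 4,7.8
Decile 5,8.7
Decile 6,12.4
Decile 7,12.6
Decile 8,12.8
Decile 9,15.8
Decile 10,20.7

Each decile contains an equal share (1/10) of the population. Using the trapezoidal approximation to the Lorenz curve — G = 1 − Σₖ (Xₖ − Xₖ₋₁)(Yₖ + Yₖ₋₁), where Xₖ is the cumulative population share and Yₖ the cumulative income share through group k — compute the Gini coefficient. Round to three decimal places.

Cumulative income shares Yₖ: 0.0070, 0.0410, 0.0920, 0.1700, 0.2570, 0.3810, 0.5070, 0.6350, 0.7930, 1.0000
Σ (Xₖ−Xₖ₋₁)(Yₖ+Yₖ₋₁) = (1/10)(0.0070+0.0000) + (1/10)(0.0410+0.0070) + (1/10)(0.0920+0.0410) + (1/10)(0.1700+0.0920) + (1/10)(0.2570+0.1700) + (1/10)(0.3810+0.2570) + (1/10)(0.5070+0.3810) + (1/10)(0.6350+0.5070) + (1/10)(0.7930+0.6350) + (1/10)(1.0000+0.7930)
  = 0.0007 + 0.0048 + 0.0133 + 0.0262 + 0.0427 + 0.0638 + 0.0888 + 0.1142 + 0.1428 + 0.1793 = 0.6766
G = 1 − 0.6766 = 0.3234

0.323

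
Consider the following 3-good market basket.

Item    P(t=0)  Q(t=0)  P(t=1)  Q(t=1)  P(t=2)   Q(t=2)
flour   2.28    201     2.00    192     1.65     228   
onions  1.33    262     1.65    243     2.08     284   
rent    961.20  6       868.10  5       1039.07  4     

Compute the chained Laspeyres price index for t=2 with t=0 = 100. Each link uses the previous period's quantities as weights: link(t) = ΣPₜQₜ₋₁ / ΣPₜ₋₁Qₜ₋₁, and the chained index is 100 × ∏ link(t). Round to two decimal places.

107.92

Link t=0→t=1:
ΣP(t=1)Q(t=0) = 2.00×201 + 1.65×262 + 868.10×6 = 402 + 432.3 + 5208.6 = 6042.9
ΣP(t=0)Q(t=0) = 2.28×201 + 1.33×262 + 961.20×6 = 458.28 + 348.46 + 5767.2 = 6573.94
link = 6042.9/6573.94 = 0.919220
Link t=1→t=2:
ΣP(t=2)Q(t=1) = 1.65×192 + 2.08×243 + 1039.07×5 = 316.8 + 505.44 + 5195.35 = 6017.59
ΣP(t=1)Q(t=1) = 2.00×192 + 1.65×243 + 868.10×5 = 384 + 400.95 + 4340.5 = 5125.45
link = 6017.59/5125.45 = 1.174061
Chained index = 100 × 0.919220 × 1.174061 = 107.9221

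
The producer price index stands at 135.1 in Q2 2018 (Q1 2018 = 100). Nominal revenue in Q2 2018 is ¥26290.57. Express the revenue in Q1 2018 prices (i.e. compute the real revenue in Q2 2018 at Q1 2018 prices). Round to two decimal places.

Real = Nominal ÷ (Index/100) = 26290.57 ÷ (135.1/100)
     = 26290.57 ÷ 1.351 = 19460.0814

19460.08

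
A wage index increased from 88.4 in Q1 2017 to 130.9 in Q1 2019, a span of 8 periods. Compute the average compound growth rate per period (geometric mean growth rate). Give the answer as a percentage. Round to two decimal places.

5.03%

Growth factor = (130.9/88.4)^(1/8) = (1.480769)^(1/8) = 1.050294
Growth rate = 1.050294 − 1 = 0.050294 = 5.0294%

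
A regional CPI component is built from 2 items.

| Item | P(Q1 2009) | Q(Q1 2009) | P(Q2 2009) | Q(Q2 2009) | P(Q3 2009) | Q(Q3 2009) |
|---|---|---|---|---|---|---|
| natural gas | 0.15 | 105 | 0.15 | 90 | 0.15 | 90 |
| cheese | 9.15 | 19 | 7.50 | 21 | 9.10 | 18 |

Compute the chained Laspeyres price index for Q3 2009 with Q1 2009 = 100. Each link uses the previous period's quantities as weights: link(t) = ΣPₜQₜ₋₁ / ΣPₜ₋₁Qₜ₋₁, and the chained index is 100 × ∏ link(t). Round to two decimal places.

99.87

Link Q1 2009→Q2 2009:
ΣP(Q2 2009)Q(Q1 2009) = 0.15×105 + 7.50×19 = 15.75 + 142.5 = 158.25
ΣP(Q1 2009)Q(Q1 2009) = 0.15×105 + 9.15×19 = 15.75 + 173.85 = 189.6
link = 158.25/189.6 = 0.834652
Link Q2 2009→Q3 2009:
ΣP(Q3 2009)Q(Q2 2009) = 0.15×90 + 9.10×21 = 13.5 + 191.1 = 204.6
ΣP(Q2 2009)Q(Q2 2009) = 0.15×90 + 7.50×21 = 13.5 + 157.5 = 171
link = 204.6/171 = 1.196491
Chained index = 100 × 0.834652 × 1.196491 = 99.8654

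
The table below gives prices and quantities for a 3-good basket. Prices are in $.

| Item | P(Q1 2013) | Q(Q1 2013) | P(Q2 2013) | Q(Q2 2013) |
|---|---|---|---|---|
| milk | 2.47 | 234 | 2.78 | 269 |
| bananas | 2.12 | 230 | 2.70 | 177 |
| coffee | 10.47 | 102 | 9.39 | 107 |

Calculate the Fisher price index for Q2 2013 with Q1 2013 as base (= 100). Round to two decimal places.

Laspeyres component (base-period weights):
ΣP(Q2 2013)Q(Q1 2013) = 2.78×234 + 2.70×230 + 9.39×102 = 650.52 + 621 + 957.78 = 2229.3
ΣP(Q1 2013)Q(Q1 2013) = 2.47×234 + 2.12×230 + 10.47×102 = 577.98 + 487.6 + 1067.94 = 2133.52
L = 2229.3 / 2133.52 × 100 = 104.4893
Paasche component (current-period weights):
ΣP(Q2 2013)Q(Q2 2013) = 2.78×269 + 2.70×177 + 9.39×107 = 747.82 + 477.9 + 1004.73 = 2230.45
ΣP(Q1 2013)Q(Q2 2013) = 2.47×269 + 2.12×177 + 10.47×107 = 664.43 + 375.24 + 1120.29 = 2159.96
P = 2230.45 / 2159.96 × 100 = 103.2635
Fisher = √(L × P) = √(104.4893 × 103.2635) = 103.8746

103.87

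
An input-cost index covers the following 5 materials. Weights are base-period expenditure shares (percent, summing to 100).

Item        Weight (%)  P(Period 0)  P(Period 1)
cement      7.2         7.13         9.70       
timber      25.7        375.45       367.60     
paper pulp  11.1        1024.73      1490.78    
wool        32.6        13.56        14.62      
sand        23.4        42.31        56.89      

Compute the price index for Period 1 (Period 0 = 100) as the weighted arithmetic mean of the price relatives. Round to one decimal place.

cement: 7.2 × (9.70/7.13) = 7.2 × 1.360449 = 9.7952
timber: 25.7 × (367.60/375.45) = 25.7 × 0.979092 = 25.1627
paper pulp: 11.1 × (1490.78/1024.73) = 11.1 × 1.454803 = 16.1483
wool: 32.6 × (14.62/13.56) = 32.6 × 1.078171 = 35.1484
sand: 23.4 × (56.89/42.31) = 23.4 × 1.344599 = 31.4636
Index = Σ wᵢ·(p₁ᵢ/p₀ᵢ) = 9.7952 + 25.1627 + 16.1483 + 35.1484 + 31.4636 = 117.7182

117.7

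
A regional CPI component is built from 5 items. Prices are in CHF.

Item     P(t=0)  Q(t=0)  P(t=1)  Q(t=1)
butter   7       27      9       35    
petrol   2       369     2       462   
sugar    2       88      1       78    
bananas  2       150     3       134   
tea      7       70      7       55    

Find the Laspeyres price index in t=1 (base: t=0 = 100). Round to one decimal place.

106.1

Laspeyres price index uses base-period quantities as weights.
ΣP(t=1)·Q(t=0) = 9×27 + 2×369 + 1×88 + 3×150 + 7×70 = 243 + 738 + 88 + 450 + 490 = 2009
ΣP(t=0)·Q(t=0) = 7×27 + 2×369 + 2×88 + 2×150 + 7×70 = 189 + 738 + 176 + 300 + 490 = 1893
Index = 2009 / 1893 × 100 = 106.1278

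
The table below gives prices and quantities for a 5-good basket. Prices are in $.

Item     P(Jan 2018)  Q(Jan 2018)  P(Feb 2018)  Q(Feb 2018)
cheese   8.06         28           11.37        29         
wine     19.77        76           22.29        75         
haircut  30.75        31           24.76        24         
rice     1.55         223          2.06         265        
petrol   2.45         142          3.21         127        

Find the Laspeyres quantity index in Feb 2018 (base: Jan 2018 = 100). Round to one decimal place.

94.1

Laspeyres quantity index uses base-period prices as weights.
ΣP(Jan 2018)·Q(Feb 2018) = 8.06×29 + 19.77×75 + 30.75×24 + 1.55×265 + 2.45×127 = 233.74 + 1482.75 + 738 + 410.75 + 311.15 = 3176.39
ΣP(Jan 2018)·Q(Jan 2018) = 8.06×28 + 19.77×76 + 30.75×31 + 1.55×223 + 2.45×142 = 225.68 + 1502.52 + 953.25 + 345.65 + 347.9 = 3375
Index = 3176.39 / 3375 × 100 = 94.1153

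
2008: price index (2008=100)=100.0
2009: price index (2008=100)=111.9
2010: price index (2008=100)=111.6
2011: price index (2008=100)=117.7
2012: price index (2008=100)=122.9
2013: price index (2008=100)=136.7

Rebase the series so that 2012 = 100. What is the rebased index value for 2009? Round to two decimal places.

Rebased(2009) = 111.9 / 122.9 × 100 = 91.0496

91.05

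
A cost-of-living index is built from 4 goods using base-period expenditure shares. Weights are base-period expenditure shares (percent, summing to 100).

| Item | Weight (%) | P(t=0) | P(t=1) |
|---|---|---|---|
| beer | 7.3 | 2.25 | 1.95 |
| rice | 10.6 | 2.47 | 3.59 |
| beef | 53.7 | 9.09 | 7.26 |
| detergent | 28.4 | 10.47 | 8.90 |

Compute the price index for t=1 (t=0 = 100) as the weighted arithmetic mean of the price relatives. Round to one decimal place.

88.8

beer: 7.3 × (1.95/2.25) = 7.3 × 0.866667 = 6.3267
rice: 10.6 × (3.59/2.47) = 10.6 × 1.453441 = 15.4065
beef: 53.7 × (7.26/9.09) = 53.7 × 0.798680 = 42.8891
detergent: 28.4 × (8.90/10.47) = 28.4 × 0.850048 = 24.1414
Index = Σ wᵢ·(p₁ᵢ/p₀ᵢ) = 6.3267 + 15.4065 + 42.8891 + 24.1414 = 88.7636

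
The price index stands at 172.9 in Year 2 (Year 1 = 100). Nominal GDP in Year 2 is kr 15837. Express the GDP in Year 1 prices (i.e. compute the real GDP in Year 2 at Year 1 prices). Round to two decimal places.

Real = Nominal ÷ (Index/100) = 15837 ÷ (172.9/100)
     = 15837 ÷ 1.729 = 9159.6298

9159.63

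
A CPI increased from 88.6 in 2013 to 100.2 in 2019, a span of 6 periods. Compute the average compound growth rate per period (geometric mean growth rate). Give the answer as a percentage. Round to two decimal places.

Growth factor = (100.2/88.6)^(1/6) = (1.130926)^(1/6) = 1.020718
Growth rate = 1.020718 − 1 = 0.020718 = 2.0718%

2.07%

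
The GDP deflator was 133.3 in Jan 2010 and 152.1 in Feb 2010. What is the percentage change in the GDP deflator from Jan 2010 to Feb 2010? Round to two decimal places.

Change = (152.1 − 133.3) / 133.3 × 100
       = 18.8 / 133.3 × 100 = 14.1035%

14.10%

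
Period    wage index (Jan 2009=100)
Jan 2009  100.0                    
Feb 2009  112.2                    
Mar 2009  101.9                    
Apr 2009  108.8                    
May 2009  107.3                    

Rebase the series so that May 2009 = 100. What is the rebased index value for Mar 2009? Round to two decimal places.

94.97

Rebased(Mar 2009) = 101.9 / 107.3 × 100 = 94.9674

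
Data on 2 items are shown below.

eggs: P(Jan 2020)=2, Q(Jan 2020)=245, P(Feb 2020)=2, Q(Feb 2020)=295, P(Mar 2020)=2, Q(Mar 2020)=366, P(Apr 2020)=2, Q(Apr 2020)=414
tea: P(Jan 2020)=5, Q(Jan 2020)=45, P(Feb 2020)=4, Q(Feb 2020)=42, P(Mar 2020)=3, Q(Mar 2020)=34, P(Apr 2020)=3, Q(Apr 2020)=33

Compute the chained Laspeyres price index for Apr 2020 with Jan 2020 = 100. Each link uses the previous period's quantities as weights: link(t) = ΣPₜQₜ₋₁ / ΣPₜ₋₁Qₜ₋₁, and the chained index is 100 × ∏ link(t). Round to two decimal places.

Link Jan 2020→Feb 2020:
ΣP(Feb 2020)Q(Jan 2020) = 2×245 + 4×45 = 490 + 180 = 670
ΣP(Jan 2020)Q(Jan 2020) = 2×245 + 5×45 = 490 + 225 = 715
link = 670/715 = 0.937063
Link Feb 2020→Mar 2020:
ΣP(Mar 2020)Q(Feb 2020) = 2×295 + 3×42 = 590 + 126 = 716
ΣP(Feb 2020)Q(Feb 2020) = 2×295 + 4×42 = 590 + 168 = 758
link = 716/758 = 0.944591
Link Mar 2020→Apr 2020:
ΣP(Apr 2020)Q(Mar 2020) = 2×366 + 3×34 = 732 + 102 = 834
ΣP(Mar 2020)Q(Mar 2020) = 2×366 + 3×34 = 732 + 102 = 834
link = 834/834 = 1.000000
Chained index = 100 × 0.937063 × 0.944591 × 1.000000 = 88.5141

88.51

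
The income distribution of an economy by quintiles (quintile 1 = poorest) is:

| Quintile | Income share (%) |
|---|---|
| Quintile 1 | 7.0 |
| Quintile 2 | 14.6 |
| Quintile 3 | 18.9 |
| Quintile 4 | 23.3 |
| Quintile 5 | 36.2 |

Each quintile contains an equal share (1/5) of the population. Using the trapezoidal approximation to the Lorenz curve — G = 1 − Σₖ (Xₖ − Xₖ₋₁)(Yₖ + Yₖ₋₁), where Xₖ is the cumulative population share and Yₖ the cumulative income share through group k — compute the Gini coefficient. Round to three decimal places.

Cumulative income shares Yₖ: 0.0700, 0.2160, 0.4050, 0.6380, 1.0000
Σ (Xₖ−Xₖ₋₁)(Yₖ+Yₖ₋₁) = (1/5)(0.0700+0.0000) + (1/5)(0.2160+0.0700) + (1/5)(0.4050+0.2160) + (1/5)(0.6380+0.4050) + (1/5)(1.0000+0.6380)
  = 0.0140 + 0.0572 + 0.1242 + 0.2086 + 0.3276 = 0.7316
G = 1 − 0.7316 = 0.2684

0.268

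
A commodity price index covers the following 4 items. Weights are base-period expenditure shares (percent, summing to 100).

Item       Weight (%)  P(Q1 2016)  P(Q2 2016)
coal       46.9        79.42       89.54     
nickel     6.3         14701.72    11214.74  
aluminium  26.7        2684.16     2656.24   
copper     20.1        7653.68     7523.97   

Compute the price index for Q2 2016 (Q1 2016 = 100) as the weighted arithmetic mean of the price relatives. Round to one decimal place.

103.9

coal: 46.9 × (89.54/79.42) = 46.9 × 1.127424 = 52.8762
nickel: 6.3 × (11214.74/14701.72) = 6.3 × 0.762818 = 4.8058
aluminium: 26.7 × (2656.24/2684.16) = 26.7 × 0.989598 = 26.4223
copper: 20.1 × (7523.97/7653.68) = 20.1 × 0.983053 = 19.7594
Index = Σ wᵢ·(p₁ᵢ/p₀ᵢ) = 52.8762 + 4.8058 + 26.4223 + 19.7594 = 103.8636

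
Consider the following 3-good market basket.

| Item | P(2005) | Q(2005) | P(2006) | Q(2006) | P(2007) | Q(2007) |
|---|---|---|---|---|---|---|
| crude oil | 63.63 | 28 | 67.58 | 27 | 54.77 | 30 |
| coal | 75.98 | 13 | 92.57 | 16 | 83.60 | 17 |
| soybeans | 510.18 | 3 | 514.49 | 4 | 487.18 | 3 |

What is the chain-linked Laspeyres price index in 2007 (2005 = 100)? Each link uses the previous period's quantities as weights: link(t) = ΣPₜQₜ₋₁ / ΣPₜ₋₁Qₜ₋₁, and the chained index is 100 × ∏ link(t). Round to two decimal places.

95.85

Link 2005→2006:
ΣP(2006)Q(2005) = 67.58×28 + 92.57×13 + 514.49×3 = 1892.24 + 1203.41 + 1543.47 = 4639.12
ΣP(2005)Q(2005) = 63.63×28 + 75.98×13 + 510.18×3 = 1781.64 + 987.74 + 1530.54 = 4299.92
link = 4639.12/4299.92 = 1.078885
Link 2006→2007:
ΣP(2007)Q(2006) = 54.77×27 + 83.60×16 + 487.18×4 = 1478.79 + 1337.6 + 1948.72 = 4765.11
ΣP(2006)Q(2006) = 67.58×27 + 92.57×16 + 514.49×4 = 1824.66 + 1481.12 + 2057.96 = 5363.74
link = 4765.11/5363.74 = 0.888393
Chained index = 100 × 1.078885 × 0.888393 = 95.8474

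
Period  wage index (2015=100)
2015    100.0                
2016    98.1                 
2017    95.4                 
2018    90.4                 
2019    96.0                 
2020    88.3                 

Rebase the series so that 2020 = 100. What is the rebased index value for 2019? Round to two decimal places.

Rebased(2019) = 96.0 / 88.3 × 100 = 108.7203

108.72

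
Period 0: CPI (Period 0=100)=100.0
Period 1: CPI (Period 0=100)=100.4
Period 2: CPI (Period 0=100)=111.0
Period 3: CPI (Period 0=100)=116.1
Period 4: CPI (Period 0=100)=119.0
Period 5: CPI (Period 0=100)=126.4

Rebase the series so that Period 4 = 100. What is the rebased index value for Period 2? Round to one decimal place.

Rebased(Period 2) = 111.0 / 119.0 × 100 = 93.2773

93.3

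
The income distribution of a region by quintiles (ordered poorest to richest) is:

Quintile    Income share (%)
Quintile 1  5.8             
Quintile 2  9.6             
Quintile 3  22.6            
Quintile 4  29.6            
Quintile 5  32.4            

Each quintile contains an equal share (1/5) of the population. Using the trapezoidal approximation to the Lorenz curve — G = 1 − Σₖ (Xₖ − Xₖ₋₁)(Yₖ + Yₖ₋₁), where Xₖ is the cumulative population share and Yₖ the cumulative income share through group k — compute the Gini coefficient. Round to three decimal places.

Cumulative income shares Yₖ: 0.0580, 0.1540, 0.3800, 0.6760, 1.0000
Σ (Xₖ−Xₖ₋₁)(Yₖ+Yₖ₋₁) = (1/5)(0.0580+0.0000) + (1/5)(0.1540+0.0580) + (1/5)(0.3800+0.1540) + (1/5)(0.6760+0.3800) + (1/5)(1.0000+0.6760)
  = 0.0116 + 0.0424 + 0.1068 + 0.2112 + 0.3352 = 0.7072
G = 1 − 0.7072 = 0.2928

0.293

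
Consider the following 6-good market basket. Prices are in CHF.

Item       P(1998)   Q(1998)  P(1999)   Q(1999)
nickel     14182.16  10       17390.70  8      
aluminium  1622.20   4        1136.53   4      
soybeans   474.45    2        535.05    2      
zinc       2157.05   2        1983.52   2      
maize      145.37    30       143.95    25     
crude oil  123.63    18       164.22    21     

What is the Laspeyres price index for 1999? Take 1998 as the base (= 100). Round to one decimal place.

119.1

Laspeyres price index uses base-period quantities as weights.
ΣP(1999)·Q(1998) = 17390.70×10 + 1136.53×4 + 535.05×2 + 1983.52×2 + 143.95×30 + 164.22×18 = 173907 + 4546.12 + 1070.1 + 3967.04 + 4318.5 + 2955.96 = 190764.72
ΣP(1998)·Q(1998) = 14182.16×10 + 1622.20×4 + 474.45×2 + 2157.05×2 + 145.37×30 + 123.63×18 = 141821.6 + 6488.8 + 948.9 + 4314.1 + 4361.1 + 2225.34 = 160159.84
Index = 190764.72 / 160159.84 × 100 = 119.1090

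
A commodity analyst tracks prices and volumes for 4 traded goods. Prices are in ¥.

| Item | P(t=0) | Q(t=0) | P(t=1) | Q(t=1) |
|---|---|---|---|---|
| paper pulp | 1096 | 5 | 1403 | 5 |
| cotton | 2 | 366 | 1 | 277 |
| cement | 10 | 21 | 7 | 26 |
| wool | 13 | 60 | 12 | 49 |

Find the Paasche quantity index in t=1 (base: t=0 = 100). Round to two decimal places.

97.74

Paasche quantity index uses current-period prices as weights.
ΣP(t=1)·Q(t=1) = 1403×5 + 1×277 + 7×26 + 12×49 = 7015 + 277 + 182 + 588 = 8062
ΣP(t=1)·Q(t=0) = 1403×5 + 1×366 + 7×21 + 12×60 = 7015 + 366 + 147 + 720 = 8248
Index = 8062 / 8248 × 100 = 97.7449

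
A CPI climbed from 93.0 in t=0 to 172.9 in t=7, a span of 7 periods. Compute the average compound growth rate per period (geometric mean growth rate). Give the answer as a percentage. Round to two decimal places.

Growth factor = (172.9/93.0)^(1/7) = (1.859140)^(1/7) = 1.092630
Growth rate = 1.092630 − 1 = 0.092630 = 9.2630%

9.26%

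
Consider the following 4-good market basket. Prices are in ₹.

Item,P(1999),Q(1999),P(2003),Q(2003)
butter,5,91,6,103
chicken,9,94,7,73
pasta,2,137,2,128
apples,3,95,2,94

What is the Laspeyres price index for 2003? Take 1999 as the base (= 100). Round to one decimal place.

Laspeyres price index uses base-period quantities as weights.
ΣP(2003)·Q(1999) = 6×91 + 7×94 + 2×137 + 2×95 = 546 + 658 + 274 + 190 = 1668
ΣP(1999)·Q(1999) = 5×91 + 9×94 + 2×137 + 3×95 = 455 + 846 + 274 + 285 = 1860
Index = 1668 / 1860 × 100 = 89.6774

89.7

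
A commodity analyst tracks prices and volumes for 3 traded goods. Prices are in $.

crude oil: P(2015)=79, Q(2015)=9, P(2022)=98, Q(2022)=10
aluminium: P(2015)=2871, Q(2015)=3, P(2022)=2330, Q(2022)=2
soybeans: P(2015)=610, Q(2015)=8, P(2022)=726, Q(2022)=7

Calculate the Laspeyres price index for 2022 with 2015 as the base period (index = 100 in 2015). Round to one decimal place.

Laspeyres price index uses base-period quantities as weights.
ΣP(2022)·Q(2015) = 98×9 + 2330×3 + 726×8 = 882 + 6990 + 5808 = 13680
ΣP(2015)·Q(2015) = 79×9 + 2871×3 + 610×8 = 711 + 8613 + 4880 = 14204
Index = 13680 / 14204 × 100 = 96.3109

96.3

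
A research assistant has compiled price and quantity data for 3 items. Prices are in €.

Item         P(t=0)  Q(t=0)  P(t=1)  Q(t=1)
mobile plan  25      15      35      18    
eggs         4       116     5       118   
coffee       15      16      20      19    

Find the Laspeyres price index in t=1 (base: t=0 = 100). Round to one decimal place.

132.1

Laspeyres price index uses base-period quantities as weights.
ΣP(t=1)·Q(t=0) = 35×15 + 5×116 + 20×16 = 525 + 580 + 320 = 1425
ΣP(t=0)·Q(t=0) = 25×15 + 4×116 + 15×16 = 375 + 464 + 240 = 1079
Index = 1425 / 1079 × 100 = 132.0667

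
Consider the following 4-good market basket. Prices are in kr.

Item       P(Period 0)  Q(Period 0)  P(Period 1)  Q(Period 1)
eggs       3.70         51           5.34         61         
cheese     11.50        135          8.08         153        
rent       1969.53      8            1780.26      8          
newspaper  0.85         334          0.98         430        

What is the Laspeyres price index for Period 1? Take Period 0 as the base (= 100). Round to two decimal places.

89.60

Laspeyres price index uses base-period quantities as weights.
ΣP(Period 1)·Q(Period 0) = 5.34×51 + 8.08×135 + 1780.26×8 + 0.98×334 = 272.34 + 1090.8 + 14242.08 + 327.32 = 15932.54
ΣP(Period 0)·Q(Period 0) = 3.70×51 + 11.50×135 + 1969.53×8 + 0.85×334 = 188.7 + 1552.5 + 15756.24 + 283.9 = 17781.34
Index = 15932.54 / 17781.34 × 100 = 89.6026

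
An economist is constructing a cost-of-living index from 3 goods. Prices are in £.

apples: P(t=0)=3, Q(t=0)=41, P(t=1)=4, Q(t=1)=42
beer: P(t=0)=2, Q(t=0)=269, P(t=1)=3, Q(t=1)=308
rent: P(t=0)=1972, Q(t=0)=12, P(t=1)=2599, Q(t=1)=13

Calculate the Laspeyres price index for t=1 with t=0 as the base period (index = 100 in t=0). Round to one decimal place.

132.2

Laspeyres price index uses base-period quantities as weights.
ΣP(t=1)·Q(t=0) = 4×41 + 3×269 + 2599×12 = 164 + 807 + 31188 = 32159
ΣP(t=0)·Q(t=0) = 3×41 + 2×269 + 1972×12 = 123 + 538 + 23664 = 24325
Index = 32159 / 24325 × 100 = 132.2055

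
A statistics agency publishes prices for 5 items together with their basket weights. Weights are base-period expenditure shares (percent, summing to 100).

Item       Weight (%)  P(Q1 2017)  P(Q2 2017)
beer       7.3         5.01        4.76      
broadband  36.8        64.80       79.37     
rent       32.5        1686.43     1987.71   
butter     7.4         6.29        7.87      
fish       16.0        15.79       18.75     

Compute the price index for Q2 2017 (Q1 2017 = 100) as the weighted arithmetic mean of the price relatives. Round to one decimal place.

beer: 7.3 × (4.76/5.01) = 7.3 × 0.950100 = 6.9357
broadband: 36.8 × (79.37/64.80) = 36.8 × 1.224846 = 45.0743
rent: 32.5 × (1987.71/1686.43) = 32.5 × 1.178650 = 38.3061
butter: 7.4 × (7.87/6.29) = 7.4 × 1.251192 = 9.2588
fish: 16.0 × (18.75/15.79) = 16.0 × 1.187460 = 18.9994
Index = Σ wᵢ·(p₁ᵢ/p₀ᵢ) = 6.9357 + 45.0743 + 38.3061 + 9.2588 + 18.9994 = 118.5744

118.6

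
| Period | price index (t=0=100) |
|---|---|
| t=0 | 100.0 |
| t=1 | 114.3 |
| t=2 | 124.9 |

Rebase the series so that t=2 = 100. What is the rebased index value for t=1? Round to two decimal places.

Rebased(t=1) = 114.3 / 124.9 × 100 = 91.5132

91.51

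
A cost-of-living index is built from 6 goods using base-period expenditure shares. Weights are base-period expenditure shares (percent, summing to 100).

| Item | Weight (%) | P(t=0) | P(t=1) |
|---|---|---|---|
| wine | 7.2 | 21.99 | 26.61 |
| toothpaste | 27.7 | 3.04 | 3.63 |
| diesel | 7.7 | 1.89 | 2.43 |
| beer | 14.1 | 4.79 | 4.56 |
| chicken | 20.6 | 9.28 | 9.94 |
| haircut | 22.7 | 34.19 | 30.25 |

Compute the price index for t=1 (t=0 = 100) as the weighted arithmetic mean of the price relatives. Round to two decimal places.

wine: 7.2 × (26.61/21.99) = 7.2 × 1.210095 = 8.7127
toothpaste: 27.7 × (3.63/3.04) = 27.7 × 1.194079 = 33.0760
diesel: 7.7 × (2.43/1.89) = 7.7 × 1.285714 = 9.9000
beer: 14.1 × (4.56/4.79) = 14.1 × 0.951983 = 13.4230
chicken: 20.6 × (9.94/9.28) = 20.6 × 1.071121 = 22.0651
haircut: 22.7 × (30.25/34.19) = 22.7 × 0.884762 = 20.0841
Index = Σ wᵢ·(p₁ᵢ/p₀ᵢ) = 8.7127 + 33.0760 + 9.9000 + 13.4230 + 22.0651 + 20.0841 = 107.2608

107.26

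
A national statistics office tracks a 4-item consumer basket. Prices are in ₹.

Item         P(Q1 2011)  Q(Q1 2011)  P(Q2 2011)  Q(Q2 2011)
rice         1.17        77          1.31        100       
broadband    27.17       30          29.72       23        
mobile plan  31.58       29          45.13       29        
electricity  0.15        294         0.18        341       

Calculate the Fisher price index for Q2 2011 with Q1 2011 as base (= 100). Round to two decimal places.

127.03

Laspeyres component (base-period weights):
ΣP(Q2 2011)Q(Q1 2011) = 1.31×77 + 29.72×30 + 45.13×29 + 0.18×294 = 100.87 + 891.6 + 1308.77 + 52.92 = 2354.16
ΣP(Q1 2011)Q(Q1 2011) = 1.17×77 + 27.17×30 + 31.58×29 + 0.15×294 = 90.09 + 815.1 + 915.82 + 44.1 = 1865.11
L = 2354.16 / 1865.11 × 100 = 126.2210
Paasche component (current-period weights):
ΣP(Q2 2011)Q(Q2 2011) = 1.31×100 + 29.72×23 + 45.13×29 + 0.18×341 = 131 + 683.56 + 1308.77 + 61.38 = 2184.71
ΣP(Q1 2011)Q(Q2 2011) = 1.17×100 + 27.17×23 + 31.58×29 + 0.15×341 = 117 + 624.91 + 915.82 + 51.15 = 1708.88
P = 2184.71 / 1708.88 × 100 = 127.8446
Fisher = √(L × P) = √(126.2210 × 127.8446) = 127.0302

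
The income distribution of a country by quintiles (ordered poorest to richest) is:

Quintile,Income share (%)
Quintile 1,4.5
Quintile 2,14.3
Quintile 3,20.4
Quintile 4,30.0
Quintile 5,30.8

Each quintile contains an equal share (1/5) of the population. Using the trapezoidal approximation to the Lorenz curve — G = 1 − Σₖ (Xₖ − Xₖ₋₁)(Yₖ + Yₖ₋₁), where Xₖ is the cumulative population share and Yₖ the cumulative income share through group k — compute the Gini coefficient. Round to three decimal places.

Cumulative income shares Yₖ: 0.0450, 0.1880, 0.3920, 0.6920, 1.0000
Σ (Xₖ−Xₖ₋₁)(Yₖ+Yₖ₋₁) = (1/5)(0.0450+0.0000) + (1/5)(0.1880+0.0450) + (1/5)(0.3920+0.1880) + (1/5)(0.6920+0.3920) + (1/5)(1.0000+0.6920)
  = 0.0090 + 0.0466 + 0.1160 + 0.2168 + 0.3384 = 0.7268
G = 1 − 0.7268 = 0.2732

0.273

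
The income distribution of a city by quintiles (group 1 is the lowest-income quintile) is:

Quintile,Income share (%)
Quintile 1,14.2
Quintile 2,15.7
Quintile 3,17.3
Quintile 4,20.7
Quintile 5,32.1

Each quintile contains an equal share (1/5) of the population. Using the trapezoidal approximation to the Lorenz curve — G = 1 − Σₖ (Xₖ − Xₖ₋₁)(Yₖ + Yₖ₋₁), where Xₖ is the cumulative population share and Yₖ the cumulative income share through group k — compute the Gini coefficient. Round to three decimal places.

0.163

Cumulative income shares Yₖ: 0.1420, 0.2990, 0.4720, 0.6790, 1.0000
Σ (Xₖ−Xₖ₋₁)(Yₖ+Yₖ₋₁) = (1/5)(0.1420+0.0000) + (1/5)(0.2990+0.1420) + (1/5)(0.4720+0.2990) + (1/5)(0.6790+0.4720) + (1/5)(1.0000+0.6790)
  = 0.0284 + 0.0882 + 0.1542 + 0.2302 + 0.3358 = 0.8368
G = 1 − 0.8368 = 0.1632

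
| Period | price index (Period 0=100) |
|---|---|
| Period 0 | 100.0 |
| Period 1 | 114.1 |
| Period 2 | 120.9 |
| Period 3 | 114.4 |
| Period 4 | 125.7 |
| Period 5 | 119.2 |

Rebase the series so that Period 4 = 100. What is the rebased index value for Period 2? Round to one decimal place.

96.2

Rebased(Period 2) = 120.9 / 125.7 × 100 = 96.1814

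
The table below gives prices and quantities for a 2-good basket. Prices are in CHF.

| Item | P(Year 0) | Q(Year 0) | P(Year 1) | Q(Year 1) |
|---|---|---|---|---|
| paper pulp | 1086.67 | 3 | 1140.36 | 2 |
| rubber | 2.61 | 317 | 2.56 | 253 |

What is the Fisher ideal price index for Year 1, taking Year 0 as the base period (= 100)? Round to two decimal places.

103.45

Laspeyres component (base-period weights):
ΣP(Year 1)Q(Year 0) = 1140.36×3 + 2.56×317 = 3421.08 + 811.52 = 4232.6
ΣP(Year 0)Q(Year 0) = 1086.67×3 + 2.61×317 = 3260.01 + 827.37 = 4087.38
L = 4232.6 / 4087.38 × 100 = 103.5529
Paasche component (current-period weights):
ΣP(Year 1)Q(Year 1) = 1140.36×2 + 2.56×253 = 2280.72 + 647.68 = 2928.4
ΣP(Year 0)Q(Year 1) = 1086.67×2 + 2.61×253 = 2173.34 + 660.33 = 2833.67
P = 2928.4 / 2833.67 × 100 = 103.3430
Fisher = √(L × P) = √(103.5529 × 103.3430) = 103.4479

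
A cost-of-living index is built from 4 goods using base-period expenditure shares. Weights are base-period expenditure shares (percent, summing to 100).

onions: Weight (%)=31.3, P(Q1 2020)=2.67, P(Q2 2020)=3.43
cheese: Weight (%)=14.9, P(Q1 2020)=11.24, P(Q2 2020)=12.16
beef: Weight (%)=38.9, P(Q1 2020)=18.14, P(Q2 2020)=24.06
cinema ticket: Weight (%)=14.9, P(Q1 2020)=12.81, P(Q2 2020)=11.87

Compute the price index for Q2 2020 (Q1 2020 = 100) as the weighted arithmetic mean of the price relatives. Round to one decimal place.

onions: 31.3 × (3.43/2.67) = 31.3 × 1.284644 = 40.2094
cheese: 14.9 × (12.16/11.24) = 14.9 × 1.081851 = 16.1196
beef: 38.9 × (24.06/18.14) = 38.9 × 1.326351 = 51.5950
cinema ticket: 14.9 × (11.87/12.81) = 14.9 × 0.926620 = 13.8066
Index = Σ wᵢ·(p₁ᵢ/p₀ᵢ) = 40.2094 + 16.1196 + 51.5950 + 13.8066 = 121.7306

121.7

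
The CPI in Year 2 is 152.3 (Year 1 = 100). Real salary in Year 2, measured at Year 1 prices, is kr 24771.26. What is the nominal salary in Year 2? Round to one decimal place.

37726.6

Nominal = Real × (Index/100) = 24771.26 × (152.3/100)
        = 24771.26 × 1.523 = 37726.6290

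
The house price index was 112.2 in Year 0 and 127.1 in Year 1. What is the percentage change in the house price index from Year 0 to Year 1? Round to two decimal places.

13.28%

Change = (127.1 − 112.2) / 112.2 × 100
       = 14.9 / 112.2 × 100 = 13.2799%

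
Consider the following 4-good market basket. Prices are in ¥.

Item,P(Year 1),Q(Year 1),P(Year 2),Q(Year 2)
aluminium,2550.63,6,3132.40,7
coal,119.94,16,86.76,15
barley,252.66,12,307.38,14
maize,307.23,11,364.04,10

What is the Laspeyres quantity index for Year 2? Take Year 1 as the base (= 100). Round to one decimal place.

111.1

Laspeyres quantity index uses base-period prices as weights.
ΣP(Year 1)·Q(Year 2) = 2550.63×7 + 119.94×15 + 252.66×14 + 307.23×10 = 17854.41 + 1799.1 + 3537.24 + 3072.3 = 26263.05
ΣP(Year 1)·Q(Year 1) = 2550.63×6 + 119.94×16 + 252.66×12 + 307.23×11 = 15303.78 + 1919.04 + 3031.92 + 3379.53 = 23634.27
Index = 26263.05 / 23634.27 × 100 = 111.1227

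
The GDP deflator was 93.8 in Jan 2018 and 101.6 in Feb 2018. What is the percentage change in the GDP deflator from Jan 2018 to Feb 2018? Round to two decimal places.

Change = (101.6 − 93.8) / 93.8 × 100
       = 7.8 / 93.8 × 100 = 8.3156%

8.32%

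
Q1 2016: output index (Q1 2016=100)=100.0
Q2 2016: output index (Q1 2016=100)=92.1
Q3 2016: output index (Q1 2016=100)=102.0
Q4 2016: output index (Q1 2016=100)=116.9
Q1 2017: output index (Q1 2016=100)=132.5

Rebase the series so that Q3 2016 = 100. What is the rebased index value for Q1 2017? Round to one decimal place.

Rebased(Q1 2017) = 132.5 / 102.0 × 100 = 129.9020

129.9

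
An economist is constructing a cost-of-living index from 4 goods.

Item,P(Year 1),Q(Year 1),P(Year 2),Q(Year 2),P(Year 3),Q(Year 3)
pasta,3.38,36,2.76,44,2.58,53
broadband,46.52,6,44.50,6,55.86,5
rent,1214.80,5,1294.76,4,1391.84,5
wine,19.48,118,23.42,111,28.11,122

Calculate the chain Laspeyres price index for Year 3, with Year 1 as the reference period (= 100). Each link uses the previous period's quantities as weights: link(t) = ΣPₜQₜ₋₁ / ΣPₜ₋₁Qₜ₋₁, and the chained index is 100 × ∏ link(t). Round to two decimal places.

Link Year 1→Year 2:
ΣP(Year 2)Q(Year 1) = 2.76×36 + 44.50×6 + 1294.76×5 + 23.42×118 = 99.36 + 267 + 6473.8 + 2763.56 = 9603.72
ΣP(Year 1)Q(Year 1) = 3.38×36 + 46.52×6 + 1214.80×5 + 19.48×118 = 121.68 + 279.12 + 6074 + 2298.64 = 8773.44
link = 9603.72/8773.44 = 1.094636
Link Year 2→Year 3:
ΣP(Year 3)Q(Year 2) = 2.58×44 + 55.86×6 + 1391.84×4 + 28.11×111 = 113.52 + 335.16 + 5567.36 + 3120.21 = 9136.25
ΣP(Year 2)Q(Year 2) = 2.76×44 + 44.50×6 + 1294.76×4 + 23.42×111 = 121.44 + 267 + 5179.04 + 2599.62 = 8167.1
link = 9136.25/8167.1 = 1.118665
Chained index = 100 × 1.094636 × 1.118665 = 122.4531

122.45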